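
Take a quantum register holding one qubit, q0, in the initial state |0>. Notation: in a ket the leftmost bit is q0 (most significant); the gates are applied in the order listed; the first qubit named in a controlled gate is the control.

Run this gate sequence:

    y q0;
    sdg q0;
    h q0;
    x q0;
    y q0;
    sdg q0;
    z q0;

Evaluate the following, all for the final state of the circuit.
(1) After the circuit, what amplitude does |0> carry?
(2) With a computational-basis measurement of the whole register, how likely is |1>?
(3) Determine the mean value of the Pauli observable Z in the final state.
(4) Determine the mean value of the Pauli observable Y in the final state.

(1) The amplitude on |0> is -sqrt(2)*I/2.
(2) The probability of measuring |1> is 1/2.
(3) In the final state, Z has expectation 0.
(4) In the final state, Y has expectation 1.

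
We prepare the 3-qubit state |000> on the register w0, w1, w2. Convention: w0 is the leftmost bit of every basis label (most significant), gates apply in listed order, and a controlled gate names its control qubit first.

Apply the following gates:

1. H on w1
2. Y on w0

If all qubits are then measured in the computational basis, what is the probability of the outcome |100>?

A full measurement returns |100> with probability 1/2.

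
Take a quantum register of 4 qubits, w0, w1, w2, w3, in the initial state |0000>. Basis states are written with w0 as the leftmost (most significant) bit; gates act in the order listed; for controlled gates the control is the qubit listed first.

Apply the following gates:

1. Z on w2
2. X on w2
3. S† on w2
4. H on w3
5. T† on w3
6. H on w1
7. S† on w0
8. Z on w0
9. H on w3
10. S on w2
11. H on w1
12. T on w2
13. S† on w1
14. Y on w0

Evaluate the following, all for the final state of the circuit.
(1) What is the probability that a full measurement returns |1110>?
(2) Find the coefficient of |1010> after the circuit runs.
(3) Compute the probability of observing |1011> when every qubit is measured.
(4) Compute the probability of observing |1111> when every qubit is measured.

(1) Outcome |1110> occurs with probability 0.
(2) The amplitude on |1010> is exp(3*I*pi/4)/2 + I/2.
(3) Outcome |1011> occurs with probability 1/2 - sqrt(2)/4.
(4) The probability of measuring |1111> is 0.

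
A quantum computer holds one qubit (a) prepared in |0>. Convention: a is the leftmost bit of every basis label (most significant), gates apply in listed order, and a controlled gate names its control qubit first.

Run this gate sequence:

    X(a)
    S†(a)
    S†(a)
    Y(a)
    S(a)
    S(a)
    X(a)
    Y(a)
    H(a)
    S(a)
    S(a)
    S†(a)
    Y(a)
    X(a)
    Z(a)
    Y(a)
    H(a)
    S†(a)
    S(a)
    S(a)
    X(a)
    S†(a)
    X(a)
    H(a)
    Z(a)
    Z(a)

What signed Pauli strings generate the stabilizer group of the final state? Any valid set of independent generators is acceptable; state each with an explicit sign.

The final state is stabilized by the group generated by -Y; other independent generating sets are equally valid.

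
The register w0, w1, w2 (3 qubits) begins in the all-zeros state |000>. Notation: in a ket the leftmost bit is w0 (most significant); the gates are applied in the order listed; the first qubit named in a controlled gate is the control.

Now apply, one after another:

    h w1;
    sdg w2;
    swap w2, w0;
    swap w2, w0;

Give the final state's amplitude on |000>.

|000> carries amplitude sqrt(2)/2 in the final state. Key observation: steps 3-4 multiply out to the identity, so the circuit reduces to the remaining gates.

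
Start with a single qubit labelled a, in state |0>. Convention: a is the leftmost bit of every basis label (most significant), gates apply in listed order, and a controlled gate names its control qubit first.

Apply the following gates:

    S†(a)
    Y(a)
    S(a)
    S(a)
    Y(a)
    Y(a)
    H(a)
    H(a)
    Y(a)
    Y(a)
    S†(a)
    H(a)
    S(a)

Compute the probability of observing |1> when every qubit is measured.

Outcome |1> occurs with probability 1/2. Key observation: the block from step 4 through step 11 cancels to the identity and can be dropped.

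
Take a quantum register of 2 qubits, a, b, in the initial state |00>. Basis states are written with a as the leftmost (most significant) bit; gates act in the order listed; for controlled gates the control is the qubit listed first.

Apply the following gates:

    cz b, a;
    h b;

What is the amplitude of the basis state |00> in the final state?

|00> carries amplitude sqrt(2)/2 in the final state.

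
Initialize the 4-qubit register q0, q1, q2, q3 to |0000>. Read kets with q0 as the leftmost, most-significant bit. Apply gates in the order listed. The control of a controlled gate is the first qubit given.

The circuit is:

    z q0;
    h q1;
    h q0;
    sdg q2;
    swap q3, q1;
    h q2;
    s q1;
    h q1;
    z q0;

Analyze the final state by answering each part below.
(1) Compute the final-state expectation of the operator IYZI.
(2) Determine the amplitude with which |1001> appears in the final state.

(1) The expectation value of IYZI is 0.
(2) The amplitude on |1001> is -1/4.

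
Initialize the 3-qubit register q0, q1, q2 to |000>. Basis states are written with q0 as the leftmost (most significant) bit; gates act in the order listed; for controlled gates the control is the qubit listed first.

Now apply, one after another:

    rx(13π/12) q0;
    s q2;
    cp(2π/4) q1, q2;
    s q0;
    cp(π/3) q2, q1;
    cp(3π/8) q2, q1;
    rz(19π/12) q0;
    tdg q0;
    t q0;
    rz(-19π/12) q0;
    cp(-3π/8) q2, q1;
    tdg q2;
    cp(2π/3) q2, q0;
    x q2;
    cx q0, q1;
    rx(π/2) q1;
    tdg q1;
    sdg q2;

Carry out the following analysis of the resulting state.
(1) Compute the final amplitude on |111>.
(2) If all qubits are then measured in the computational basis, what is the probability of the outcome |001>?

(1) The final state's coefficient on |111> equals (-sqrt(6*sqrt(2) + 12)/8 - sqrt(4 - 2*sqrt(2))/8)*exp(I*pi/4).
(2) Outcome |001> occurs with probability -sqrt(6)/16 - sqrt(2)/16 + 1/4.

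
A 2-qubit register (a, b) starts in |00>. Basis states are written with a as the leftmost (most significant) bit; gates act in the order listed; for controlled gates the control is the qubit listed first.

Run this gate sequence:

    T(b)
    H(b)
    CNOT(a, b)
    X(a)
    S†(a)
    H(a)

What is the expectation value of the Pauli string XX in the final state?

The expectation value of XX is -1.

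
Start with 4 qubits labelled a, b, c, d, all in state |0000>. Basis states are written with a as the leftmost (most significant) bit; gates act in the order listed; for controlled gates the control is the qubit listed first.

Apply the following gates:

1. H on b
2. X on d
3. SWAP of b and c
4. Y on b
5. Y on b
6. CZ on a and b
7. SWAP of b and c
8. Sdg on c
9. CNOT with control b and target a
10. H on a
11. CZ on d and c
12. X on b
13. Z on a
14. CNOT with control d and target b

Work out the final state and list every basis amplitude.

The resulting statevector has amplitude 1/2 on |0001>, 1/2 on |0101>, -1/2 on |1001>, 1/2 on |1101>, and 0 on every other basis state.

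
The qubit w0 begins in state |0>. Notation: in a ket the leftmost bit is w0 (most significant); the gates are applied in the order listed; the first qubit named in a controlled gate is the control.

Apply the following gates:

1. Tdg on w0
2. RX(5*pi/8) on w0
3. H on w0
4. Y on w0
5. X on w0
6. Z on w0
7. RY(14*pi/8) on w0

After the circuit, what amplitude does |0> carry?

The final state's coefficient on |0> equals -sqrt(2)*sqrt(sqrt(2)/4 + 1/2)*sin(5*pi/16)/2 + sqrt(2)*sqrt(1/2 - sqrt(2)/4)*sin(5*pi/16)/2 - sqrt(2)*I*sqrt(sqrt(2)/4 + 1/2)*cos(5*pi/16)/2 - sqrt(2)*I*sqrt(1/2 - sqrt(2)/4)*cos(5*pi/16)/2.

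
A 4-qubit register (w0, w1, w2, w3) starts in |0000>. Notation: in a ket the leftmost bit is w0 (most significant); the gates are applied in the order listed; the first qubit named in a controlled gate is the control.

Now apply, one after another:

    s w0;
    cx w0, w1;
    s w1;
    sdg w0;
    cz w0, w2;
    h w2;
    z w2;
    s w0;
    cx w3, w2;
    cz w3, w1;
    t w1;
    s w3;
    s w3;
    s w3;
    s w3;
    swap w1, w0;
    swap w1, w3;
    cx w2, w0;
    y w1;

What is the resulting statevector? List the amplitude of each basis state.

The final amplitudes are sqrt(2)*I/2 on |0100>, -sqrt(2)*I/2 on |1110>, and 0 on every other basis state. Key observation: gates 12-15 undo each other exactly, leaving only the rest of the circuit to track.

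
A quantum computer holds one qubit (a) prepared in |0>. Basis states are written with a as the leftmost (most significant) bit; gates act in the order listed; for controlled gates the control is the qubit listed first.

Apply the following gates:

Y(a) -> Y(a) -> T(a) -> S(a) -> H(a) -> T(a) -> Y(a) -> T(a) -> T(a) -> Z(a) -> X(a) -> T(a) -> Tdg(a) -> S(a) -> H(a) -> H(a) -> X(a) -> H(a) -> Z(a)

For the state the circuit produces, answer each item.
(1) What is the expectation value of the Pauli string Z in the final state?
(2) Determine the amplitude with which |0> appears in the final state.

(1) The expectation value of Z is sqrt(2)/2.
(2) The final state's coefficient on |0> equals 1/2 + exp(I*pi/4)/2.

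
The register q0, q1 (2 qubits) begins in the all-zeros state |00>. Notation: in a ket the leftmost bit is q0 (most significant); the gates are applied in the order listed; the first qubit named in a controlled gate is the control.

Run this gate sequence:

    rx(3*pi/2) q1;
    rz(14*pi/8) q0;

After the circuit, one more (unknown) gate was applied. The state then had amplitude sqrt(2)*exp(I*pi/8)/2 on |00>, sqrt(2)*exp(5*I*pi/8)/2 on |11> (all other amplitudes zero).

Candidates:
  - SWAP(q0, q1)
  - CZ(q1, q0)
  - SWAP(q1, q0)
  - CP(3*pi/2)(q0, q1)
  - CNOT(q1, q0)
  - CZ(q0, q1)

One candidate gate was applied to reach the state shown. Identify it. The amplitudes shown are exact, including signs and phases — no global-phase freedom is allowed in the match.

The unique candidate consistent with the amplitudes is CNOT(q1, q0).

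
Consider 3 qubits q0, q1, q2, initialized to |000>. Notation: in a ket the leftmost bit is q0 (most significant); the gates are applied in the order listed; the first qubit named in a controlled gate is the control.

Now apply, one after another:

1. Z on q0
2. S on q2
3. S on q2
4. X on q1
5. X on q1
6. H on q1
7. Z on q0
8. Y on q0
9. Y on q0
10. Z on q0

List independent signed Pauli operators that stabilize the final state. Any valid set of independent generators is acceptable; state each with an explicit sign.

The stabilizer group can be generated by +IXI, +ZII, +IIZ, among other valid generating sets.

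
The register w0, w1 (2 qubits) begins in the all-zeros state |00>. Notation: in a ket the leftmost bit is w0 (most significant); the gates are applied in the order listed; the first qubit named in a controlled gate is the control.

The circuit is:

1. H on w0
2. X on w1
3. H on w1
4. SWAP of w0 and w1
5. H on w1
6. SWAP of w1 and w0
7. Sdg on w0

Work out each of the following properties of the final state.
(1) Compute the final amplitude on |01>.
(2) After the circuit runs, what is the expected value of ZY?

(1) |01> carries amplitude -sqrt(2)/2 in the final state.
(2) The observable ZY averages to 0.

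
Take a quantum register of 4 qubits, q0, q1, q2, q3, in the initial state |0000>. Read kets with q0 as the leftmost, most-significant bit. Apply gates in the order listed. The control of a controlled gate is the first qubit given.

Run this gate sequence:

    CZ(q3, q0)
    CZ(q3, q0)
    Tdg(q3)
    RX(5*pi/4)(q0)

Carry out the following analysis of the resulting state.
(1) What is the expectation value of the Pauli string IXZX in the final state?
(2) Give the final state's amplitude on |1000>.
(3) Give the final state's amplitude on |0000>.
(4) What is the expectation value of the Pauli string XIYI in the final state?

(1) In the final state, IXZX has expectation 0. Key observation: the block from step 1 through step 2 cancels to the identity and can be dropped.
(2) |1000> carries amplitude -I*sqrt(sqrt(2) + 2)/2 in the final state.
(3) |0000> carries amplitude -sqrt(2 - sqrt(2))/2 in the final state.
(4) In the final state, XIYI has expectation 0.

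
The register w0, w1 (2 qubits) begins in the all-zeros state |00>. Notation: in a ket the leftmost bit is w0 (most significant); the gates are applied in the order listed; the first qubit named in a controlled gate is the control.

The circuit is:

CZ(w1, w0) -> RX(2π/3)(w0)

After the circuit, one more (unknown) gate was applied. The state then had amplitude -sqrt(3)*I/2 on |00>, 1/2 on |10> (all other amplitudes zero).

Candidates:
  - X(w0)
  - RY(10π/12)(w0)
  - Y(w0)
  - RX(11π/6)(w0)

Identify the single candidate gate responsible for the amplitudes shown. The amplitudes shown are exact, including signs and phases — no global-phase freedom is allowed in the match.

The unique candidate consistent with the amplitudes is X(w0).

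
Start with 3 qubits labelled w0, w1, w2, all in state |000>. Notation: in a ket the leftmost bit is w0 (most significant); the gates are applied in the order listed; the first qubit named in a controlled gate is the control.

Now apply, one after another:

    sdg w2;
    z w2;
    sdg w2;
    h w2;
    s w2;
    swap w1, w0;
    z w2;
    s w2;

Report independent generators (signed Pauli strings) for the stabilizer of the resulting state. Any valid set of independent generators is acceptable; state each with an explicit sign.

The stabilizer group can be generated by +IIX, +ZII, +IZI, among other valid generating sets.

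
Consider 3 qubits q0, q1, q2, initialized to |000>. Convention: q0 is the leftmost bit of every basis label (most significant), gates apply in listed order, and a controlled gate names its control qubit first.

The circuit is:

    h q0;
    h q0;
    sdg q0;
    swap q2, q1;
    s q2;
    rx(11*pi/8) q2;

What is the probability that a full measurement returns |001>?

A full measurement returns |001> with probability sin(5*pi/16)**2.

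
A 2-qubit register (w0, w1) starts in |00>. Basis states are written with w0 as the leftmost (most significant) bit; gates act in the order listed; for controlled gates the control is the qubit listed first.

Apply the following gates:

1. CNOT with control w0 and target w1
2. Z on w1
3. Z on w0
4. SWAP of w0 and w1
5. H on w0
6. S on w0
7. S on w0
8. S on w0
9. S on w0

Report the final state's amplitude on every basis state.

After the circuit, the state carries amplitude sqrt(2)/2 on |00>, 0 on |01>, sqrt(2)/2 on |10>, 0 on |11>. Key observation: gates 6-9 undo each other exactly, leaving only the rest of the circuit to track.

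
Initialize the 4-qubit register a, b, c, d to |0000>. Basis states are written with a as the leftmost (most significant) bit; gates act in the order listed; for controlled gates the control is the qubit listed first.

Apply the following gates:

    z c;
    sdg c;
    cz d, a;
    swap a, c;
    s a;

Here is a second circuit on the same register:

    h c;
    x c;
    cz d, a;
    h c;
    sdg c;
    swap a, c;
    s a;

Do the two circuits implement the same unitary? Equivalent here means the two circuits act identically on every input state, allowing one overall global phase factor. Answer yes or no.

Yes, they are equivalent — the unitaries differ by at most a global phase.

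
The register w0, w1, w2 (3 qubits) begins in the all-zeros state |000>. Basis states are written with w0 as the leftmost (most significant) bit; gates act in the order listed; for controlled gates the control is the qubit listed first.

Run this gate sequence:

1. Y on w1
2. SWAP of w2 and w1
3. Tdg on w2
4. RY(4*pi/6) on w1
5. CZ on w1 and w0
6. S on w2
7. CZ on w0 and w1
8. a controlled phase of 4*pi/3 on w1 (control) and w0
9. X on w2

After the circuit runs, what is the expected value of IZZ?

The expectation value of IZZ is -1/2.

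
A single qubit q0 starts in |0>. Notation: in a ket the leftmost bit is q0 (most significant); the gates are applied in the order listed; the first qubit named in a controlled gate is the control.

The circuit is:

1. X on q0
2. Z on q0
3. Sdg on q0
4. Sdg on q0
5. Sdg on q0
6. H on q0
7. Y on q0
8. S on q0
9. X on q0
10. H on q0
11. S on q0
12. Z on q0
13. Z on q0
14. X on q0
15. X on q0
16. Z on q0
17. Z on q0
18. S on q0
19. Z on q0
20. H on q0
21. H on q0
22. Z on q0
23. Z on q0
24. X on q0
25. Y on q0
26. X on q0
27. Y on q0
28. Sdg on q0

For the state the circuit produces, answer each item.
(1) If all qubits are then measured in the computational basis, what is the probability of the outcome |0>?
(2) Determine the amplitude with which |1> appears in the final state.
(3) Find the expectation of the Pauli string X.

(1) Outcome |0> occurs with probability 1/2. Key observation: the block from step 12 through step 17 cancels to the identity and can be dropped.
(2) The final state's coefficient on |1> equals -1/2 - I/2.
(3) The expectation value of X is 1.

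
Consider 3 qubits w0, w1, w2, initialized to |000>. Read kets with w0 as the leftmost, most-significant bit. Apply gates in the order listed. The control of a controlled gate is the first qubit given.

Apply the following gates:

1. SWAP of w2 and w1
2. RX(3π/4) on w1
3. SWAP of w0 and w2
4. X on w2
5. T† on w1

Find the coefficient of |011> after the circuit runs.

|011> carries amplitude -sqrt(sqrt(2) + 2)*exp(I*pi/4)/2 in the final state.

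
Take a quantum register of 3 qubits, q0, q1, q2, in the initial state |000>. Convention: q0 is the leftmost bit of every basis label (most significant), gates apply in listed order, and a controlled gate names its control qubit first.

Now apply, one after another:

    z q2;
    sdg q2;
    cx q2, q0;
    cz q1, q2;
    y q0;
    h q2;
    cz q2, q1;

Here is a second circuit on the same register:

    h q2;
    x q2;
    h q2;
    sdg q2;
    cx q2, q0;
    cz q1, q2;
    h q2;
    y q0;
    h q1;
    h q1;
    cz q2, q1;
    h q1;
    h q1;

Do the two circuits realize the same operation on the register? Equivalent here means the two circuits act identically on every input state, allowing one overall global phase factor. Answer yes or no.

Yes: on every input state the two circuits agree up to one overall phase factor.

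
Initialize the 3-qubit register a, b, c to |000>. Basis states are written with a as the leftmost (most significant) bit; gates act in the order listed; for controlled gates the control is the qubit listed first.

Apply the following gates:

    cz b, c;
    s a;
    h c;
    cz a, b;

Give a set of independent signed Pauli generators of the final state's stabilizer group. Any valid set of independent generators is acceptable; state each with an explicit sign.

One valid set of independent stabilizer generators is +IIX, +ZII, +IZI (any independent generating set of the same group is equally correct).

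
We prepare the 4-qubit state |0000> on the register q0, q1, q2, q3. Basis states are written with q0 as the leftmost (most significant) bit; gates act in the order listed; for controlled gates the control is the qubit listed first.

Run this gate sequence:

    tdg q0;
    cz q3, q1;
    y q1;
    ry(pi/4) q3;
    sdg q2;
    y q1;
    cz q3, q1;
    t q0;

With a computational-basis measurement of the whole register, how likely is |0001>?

Outcome |0001> occurs with probability 1/2 - sqrt(2)/4.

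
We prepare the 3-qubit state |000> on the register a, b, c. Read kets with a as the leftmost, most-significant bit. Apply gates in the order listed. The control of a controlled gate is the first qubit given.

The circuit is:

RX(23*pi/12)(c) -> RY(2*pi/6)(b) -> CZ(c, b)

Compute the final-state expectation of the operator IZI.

The observable IZI averages to 1/2.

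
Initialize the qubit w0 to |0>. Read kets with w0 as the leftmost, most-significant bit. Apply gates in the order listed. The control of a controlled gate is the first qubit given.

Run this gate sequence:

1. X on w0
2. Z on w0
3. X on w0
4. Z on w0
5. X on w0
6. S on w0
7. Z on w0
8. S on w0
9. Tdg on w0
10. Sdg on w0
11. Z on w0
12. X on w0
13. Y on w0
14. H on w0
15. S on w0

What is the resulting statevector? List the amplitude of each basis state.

After the circuit, the state carries amplitude -sqrt(2)*exp(3*I*pi/4)/2 on |0>, -sqrt(2)*exp(I*pi/4)/2 on |1>.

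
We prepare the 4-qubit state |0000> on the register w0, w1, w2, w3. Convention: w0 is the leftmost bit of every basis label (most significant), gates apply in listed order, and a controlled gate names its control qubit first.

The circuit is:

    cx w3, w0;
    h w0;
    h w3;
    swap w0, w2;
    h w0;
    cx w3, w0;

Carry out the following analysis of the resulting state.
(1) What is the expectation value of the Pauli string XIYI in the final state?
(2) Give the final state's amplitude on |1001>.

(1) In the final state, XIYI has expectation 0.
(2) The amplitude on |1001> is sqrt(2)/4.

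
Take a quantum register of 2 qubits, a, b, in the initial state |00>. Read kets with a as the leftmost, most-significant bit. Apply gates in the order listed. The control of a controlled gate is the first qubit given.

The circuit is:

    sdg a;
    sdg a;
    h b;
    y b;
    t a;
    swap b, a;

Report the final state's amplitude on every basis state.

The final amplitudes are -sqrt(2)*I/2 on |00>, 0 on |01>, sqrt(2)*I/2 on |10>, 0 on |11>.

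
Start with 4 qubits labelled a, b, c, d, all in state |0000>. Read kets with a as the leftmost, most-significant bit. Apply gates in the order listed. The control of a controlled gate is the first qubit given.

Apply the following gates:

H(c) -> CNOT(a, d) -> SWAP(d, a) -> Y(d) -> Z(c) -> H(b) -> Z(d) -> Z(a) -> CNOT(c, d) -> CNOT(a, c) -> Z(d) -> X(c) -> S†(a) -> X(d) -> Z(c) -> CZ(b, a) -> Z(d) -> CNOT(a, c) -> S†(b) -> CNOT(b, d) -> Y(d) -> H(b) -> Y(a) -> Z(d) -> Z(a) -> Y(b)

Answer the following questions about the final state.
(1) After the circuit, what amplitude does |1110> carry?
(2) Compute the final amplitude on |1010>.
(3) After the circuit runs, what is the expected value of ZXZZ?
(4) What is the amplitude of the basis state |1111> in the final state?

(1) |1110> carries amplitude sqrt(2)*I/4 in the final state.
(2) The final state's coefficient on |1010> equals sqrt(2)*I/4.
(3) The expectation value of ZXZZ is 1.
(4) The final state's coefficient on |1111> equals -sqrt(2)/4.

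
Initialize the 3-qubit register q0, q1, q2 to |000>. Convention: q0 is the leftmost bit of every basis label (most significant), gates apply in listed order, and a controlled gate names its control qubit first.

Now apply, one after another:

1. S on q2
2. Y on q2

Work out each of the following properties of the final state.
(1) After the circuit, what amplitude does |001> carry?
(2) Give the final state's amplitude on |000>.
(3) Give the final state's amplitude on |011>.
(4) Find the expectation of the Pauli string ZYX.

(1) |001> carries amplitude I in the final state.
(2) The amplitude on |000> is 0.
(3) The final state's coefficient on |011> equals 0.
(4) The expectation value of ZYX is 0.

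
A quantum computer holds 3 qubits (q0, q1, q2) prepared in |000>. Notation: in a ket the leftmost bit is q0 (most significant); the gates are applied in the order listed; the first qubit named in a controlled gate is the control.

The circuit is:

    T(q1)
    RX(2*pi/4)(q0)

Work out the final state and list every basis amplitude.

After the circuit, the state carries amplitude sqrt(2)/2 on |000>, -sqrt(2)*I/2 on |100>, and 0 on every other basis state.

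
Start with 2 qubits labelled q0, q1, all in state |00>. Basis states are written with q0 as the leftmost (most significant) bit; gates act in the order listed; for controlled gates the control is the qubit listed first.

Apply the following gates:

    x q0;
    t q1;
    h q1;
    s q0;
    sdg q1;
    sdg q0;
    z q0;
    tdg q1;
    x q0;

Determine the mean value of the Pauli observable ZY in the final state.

The observable ZY averages to -sqrt(2)/2.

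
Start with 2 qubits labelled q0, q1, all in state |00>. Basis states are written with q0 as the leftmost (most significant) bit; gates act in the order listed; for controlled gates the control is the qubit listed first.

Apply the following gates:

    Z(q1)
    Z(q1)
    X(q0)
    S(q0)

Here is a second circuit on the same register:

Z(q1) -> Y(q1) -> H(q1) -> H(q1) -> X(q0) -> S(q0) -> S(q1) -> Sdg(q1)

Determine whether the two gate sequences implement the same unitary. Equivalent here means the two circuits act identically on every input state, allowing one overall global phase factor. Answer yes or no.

No: there is an input state on which the two circuits produce genuinely different outputs (not merely differing by a phase).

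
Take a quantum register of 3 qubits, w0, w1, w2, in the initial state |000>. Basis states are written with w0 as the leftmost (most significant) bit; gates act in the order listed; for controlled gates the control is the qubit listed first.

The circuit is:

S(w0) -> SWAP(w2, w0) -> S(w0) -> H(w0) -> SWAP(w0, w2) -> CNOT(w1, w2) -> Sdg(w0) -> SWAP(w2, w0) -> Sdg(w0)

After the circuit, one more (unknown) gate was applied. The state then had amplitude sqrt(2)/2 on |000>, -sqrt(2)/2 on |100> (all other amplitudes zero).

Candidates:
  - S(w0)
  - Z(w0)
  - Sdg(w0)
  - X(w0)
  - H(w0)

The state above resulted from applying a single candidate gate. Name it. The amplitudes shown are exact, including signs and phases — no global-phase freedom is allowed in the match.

The applied gate was Sdg(w0).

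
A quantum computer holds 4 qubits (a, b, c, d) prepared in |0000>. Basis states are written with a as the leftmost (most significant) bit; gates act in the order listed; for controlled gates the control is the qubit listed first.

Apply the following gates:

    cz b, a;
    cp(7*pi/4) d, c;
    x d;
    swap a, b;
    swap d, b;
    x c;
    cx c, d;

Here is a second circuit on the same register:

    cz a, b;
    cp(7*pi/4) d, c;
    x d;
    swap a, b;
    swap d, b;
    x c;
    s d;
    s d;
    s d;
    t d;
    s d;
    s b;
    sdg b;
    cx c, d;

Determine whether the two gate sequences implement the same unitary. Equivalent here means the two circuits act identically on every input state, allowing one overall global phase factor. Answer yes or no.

No: there is an input state on which the two circuits produce genuinely different outputs (not merely differing by a phase).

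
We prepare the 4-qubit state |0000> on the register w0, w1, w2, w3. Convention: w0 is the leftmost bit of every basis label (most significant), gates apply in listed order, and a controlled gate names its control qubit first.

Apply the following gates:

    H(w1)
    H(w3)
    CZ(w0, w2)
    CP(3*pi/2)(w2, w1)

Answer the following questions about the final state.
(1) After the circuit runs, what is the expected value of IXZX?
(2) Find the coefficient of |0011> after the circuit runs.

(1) In the final state, IXZX has expectation 1.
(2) The amplitude on |0011> is 0.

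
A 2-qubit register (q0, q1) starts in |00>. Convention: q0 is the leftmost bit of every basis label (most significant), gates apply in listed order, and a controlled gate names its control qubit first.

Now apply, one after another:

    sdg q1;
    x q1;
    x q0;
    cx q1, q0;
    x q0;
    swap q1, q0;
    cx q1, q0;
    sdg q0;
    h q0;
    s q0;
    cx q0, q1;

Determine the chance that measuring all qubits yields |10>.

The probability of measuring |10> is 1/2.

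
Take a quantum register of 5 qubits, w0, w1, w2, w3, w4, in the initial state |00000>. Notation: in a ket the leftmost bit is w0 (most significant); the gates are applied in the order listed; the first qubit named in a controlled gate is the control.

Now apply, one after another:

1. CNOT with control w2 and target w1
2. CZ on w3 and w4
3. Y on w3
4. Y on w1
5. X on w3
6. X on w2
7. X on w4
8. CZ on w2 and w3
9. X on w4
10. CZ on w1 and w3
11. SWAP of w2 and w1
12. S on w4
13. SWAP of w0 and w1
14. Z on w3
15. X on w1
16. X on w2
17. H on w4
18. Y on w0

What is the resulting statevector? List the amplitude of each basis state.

The resulting statevector has amplitude sqrt(2)*I/2 on |01000>, sqrt(2)*I/2 on |01001>, and 0 on every other basis state.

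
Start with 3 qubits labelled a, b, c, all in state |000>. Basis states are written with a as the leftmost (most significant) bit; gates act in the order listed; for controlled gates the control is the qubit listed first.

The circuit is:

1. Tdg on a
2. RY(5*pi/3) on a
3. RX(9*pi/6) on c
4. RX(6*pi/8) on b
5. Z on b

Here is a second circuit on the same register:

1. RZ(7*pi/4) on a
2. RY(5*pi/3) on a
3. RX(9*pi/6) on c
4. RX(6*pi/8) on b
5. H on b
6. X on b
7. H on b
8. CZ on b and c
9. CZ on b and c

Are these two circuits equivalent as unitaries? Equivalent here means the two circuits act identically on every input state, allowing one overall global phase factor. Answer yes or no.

Yes, they are equivalent — the unitaries differ by at most a global phase.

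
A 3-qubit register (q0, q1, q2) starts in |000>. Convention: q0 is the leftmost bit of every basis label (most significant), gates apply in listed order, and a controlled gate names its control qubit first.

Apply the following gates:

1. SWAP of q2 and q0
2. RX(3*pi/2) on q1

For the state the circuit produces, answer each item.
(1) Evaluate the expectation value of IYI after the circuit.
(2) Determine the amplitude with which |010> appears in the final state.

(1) The observable IYI averages to 1.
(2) The final state's coefficient on |010> equals -sqrt(2)*I/2.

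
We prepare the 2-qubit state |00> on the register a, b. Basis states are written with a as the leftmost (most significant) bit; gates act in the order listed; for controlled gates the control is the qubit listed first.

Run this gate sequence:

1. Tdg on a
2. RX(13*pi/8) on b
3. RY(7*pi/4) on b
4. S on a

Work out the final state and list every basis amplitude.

The final amplitudes are sqrt(sqrt(2)/4 + 1/2)*cos(3*pi/16) + I*sqrt(1/2 - sqrt(2)/4)*sin(3*pi/16) on |00>, -sqrt(1/2 - sqrt(2)/4)*cos(3*pi/16) + I*sqrt(sqrt(2)/4 + 1/2)*sin(3*pi/16) on |01>, 0 on |10>, 0 on |11>.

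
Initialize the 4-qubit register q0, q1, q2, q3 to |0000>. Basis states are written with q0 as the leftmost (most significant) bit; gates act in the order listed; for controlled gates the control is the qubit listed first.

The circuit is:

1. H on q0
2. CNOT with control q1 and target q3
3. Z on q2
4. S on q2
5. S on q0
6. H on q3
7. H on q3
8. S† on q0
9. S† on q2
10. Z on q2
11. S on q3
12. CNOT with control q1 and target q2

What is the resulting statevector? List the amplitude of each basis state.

The resulting statevector has amplitude sqrt(2)/2 on |0000>, sqrt(2)/2 on |1000>, and 0 on every other basis state. Key observation: steps 3-10 multiply out to the identity, so the circuit reduces to the remaining gates.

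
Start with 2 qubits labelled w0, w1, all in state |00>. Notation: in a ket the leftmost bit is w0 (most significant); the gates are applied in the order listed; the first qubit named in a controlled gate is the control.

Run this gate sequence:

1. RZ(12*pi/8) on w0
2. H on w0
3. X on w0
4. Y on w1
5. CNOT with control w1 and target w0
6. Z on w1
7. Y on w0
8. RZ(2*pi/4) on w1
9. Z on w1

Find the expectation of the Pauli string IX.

In the final state, IX has expectation 0.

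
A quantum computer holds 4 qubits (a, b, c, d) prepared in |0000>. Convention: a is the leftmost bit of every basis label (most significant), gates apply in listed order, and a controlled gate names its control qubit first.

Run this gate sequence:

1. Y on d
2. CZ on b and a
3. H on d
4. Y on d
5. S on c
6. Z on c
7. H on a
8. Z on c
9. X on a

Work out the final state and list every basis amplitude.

After the circuit, the state carries amplitude -1/2 on |0000>, -1/2 on |0001>, -1/2 on |1000>, -1/2 on |1001>, and 0 on every other basis state.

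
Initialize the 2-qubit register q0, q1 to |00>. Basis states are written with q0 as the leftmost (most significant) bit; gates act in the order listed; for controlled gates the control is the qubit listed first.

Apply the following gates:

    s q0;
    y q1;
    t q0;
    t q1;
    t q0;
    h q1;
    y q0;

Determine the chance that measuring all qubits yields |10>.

The probability of measuring |10> is 1/2.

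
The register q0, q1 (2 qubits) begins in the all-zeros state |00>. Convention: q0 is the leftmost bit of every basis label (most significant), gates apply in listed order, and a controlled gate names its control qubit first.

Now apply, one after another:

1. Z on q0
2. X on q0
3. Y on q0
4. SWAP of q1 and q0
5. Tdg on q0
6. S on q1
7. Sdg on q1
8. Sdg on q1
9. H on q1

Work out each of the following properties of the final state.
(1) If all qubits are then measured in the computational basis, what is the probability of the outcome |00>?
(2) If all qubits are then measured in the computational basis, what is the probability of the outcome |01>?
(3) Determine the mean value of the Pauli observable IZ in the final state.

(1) A full measurement returns |00> with probability 1/2.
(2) Outcome |01> occurs with probability 1/2.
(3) In the final state, IZ has expectation 0.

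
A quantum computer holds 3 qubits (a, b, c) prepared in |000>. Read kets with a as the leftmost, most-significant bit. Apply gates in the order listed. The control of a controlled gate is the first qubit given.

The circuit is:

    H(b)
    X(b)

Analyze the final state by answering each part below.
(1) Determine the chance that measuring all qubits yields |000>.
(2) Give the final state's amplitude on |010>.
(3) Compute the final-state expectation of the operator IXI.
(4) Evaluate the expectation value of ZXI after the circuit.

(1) A full measurement returns |000> with probability 1/2.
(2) The amplitude on |010> is sqrt(2)/2.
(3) The observable IXI averages to 1.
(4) In the final state, ZXI has expectation 1.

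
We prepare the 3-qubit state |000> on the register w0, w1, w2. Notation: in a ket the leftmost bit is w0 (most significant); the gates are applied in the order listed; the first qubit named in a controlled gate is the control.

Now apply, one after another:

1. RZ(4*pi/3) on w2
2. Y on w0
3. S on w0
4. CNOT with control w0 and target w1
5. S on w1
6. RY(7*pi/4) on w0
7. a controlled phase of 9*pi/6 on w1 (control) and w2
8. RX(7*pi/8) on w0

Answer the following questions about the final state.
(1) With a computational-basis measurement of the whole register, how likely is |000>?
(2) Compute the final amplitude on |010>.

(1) A full measurement returns |000> with probability 0.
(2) The amplitude on |010> is sqrt(sqrt(2)/4 + 1/2)*exp(-2*I*pi/3)*sin(7*pi/16) + I*sqrt(1/2 - sqrt(2)/4)*exp(-2*I*pi/3)*cos(7*pi/16).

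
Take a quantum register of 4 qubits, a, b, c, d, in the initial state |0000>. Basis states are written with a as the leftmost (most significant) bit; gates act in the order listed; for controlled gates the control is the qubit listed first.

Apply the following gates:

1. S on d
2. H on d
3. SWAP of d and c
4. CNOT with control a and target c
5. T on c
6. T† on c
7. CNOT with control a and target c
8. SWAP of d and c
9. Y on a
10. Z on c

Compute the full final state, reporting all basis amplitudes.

The final amplitudes are sqrt(2)*I/2 on |1000>, sqrt(2)*I/2 on |1001>, and 0 on every other basis state. Key observation: the block from step 3 through step 8 cancels to the identity and can be dropped.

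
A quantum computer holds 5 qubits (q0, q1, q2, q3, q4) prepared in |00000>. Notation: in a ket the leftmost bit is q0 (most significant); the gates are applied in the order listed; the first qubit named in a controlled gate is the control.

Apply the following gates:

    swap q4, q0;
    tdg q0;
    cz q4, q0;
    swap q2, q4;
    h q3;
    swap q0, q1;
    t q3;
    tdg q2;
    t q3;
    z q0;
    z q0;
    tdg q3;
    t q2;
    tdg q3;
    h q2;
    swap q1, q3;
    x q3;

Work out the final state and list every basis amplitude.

After the circuit, the state carries amplitude 1/2 on |00010>, 1/2 on |00110>, 1/2 on |01010>, 1/2 on |01110>, and 0 on every other basis state. Key observation: the block from step 7 through step 14 cancels to the identity and can be dropped.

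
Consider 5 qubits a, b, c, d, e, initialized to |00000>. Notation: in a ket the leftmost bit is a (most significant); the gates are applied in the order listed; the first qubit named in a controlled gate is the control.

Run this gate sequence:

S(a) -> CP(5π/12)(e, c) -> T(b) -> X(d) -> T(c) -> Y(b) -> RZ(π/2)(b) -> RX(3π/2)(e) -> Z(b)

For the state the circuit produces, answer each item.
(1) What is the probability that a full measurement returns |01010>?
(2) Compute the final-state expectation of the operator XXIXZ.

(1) A full measurement returns |01010> with probability 1/2.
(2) In the final state, XXIXZ has expectation 0.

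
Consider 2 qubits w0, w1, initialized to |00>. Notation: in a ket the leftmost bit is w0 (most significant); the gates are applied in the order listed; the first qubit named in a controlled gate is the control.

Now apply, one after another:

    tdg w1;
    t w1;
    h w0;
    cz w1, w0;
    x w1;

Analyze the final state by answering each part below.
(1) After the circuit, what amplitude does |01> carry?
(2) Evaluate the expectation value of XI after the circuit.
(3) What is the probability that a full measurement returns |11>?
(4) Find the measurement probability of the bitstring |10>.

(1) The final state's coefficient on |01> equals sqrt(2)/2.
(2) The observable XI averages to 1.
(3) Outcome |11> occurs with probability 1/2.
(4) The probability of measuring |10> is 0.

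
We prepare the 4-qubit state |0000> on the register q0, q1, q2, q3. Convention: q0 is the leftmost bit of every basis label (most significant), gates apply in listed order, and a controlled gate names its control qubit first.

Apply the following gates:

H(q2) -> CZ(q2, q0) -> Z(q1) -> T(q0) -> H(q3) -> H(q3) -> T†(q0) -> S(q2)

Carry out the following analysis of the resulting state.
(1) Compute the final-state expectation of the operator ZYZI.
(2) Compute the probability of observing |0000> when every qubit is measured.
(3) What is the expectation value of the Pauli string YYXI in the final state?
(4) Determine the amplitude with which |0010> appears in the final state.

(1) The observable ZYZI averages to 0. Key observation: the block from step 4 through step 7 cancels to the identity and can be dropped.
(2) A full measurement returns |0000> with probability 1/2.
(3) The observable YYXI averages to 0.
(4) The amplitude on |0010> is sqrt(2)*I/2.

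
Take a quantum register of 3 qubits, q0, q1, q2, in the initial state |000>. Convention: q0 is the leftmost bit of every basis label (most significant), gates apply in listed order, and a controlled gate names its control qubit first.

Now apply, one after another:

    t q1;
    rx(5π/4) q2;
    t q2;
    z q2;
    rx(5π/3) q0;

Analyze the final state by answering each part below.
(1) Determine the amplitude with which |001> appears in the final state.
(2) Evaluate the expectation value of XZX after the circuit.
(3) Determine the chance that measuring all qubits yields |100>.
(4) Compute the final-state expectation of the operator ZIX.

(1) |001> carries amplitude -sqrt(3*sqrt(2) + 6)*exp(3*I*pi/4)/4 in the final state.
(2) The observable XZX averages to 0.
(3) Outcome |100> occurs with probability 1/8 - sqrt(2)/16.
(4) In the final state, ZIX has expectation 1/4.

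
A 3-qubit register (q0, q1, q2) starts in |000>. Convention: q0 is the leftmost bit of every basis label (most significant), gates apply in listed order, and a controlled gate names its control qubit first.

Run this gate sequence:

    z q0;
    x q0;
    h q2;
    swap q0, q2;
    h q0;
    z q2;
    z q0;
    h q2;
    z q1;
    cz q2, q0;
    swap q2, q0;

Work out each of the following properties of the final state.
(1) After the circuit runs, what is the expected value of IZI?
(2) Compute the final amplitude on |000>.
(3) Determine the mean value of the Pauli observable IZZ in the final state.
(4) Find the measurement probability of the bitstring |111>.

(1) The observable IZI averages to 1.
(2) |000> carries amplitude -sqrt(2)/2 in the final state.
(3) The observable IZZ averages to 1.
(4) A full measurement returns |111> with probability 0.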